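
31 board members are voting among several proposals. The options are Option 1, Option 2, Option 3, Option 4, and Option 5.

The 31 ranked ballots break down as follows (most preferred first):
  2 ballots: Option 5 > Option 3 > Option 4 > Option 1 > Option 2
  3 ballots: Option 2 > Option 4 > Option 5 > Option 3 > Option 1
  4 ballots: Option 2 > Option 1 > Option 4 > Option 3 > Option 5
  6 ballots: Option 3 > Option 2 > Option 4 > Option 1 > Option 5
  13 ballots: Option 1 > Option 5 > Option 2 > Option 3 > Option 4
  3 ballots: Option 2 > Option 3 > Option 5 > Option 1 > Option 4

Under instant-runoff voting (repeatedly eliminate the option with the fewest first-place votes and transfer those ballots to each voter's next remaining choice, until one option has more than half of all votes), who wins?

Option 2

Round 1: Option 1 13, Option 2 10, Option 3 6, Option 4 0, Option 5 2. Option 4 eliminated.
Round 2: Option 1 13, Option 2 10, Option 3 6, Option 5 2. Option 5 eliminated.
Round 3: Option 1 13, Option 2 10, Option 3 8. Option 3 eliminated.
Round 4: Option 1 15, Option 2 16. Option 2 has a majority (≥16).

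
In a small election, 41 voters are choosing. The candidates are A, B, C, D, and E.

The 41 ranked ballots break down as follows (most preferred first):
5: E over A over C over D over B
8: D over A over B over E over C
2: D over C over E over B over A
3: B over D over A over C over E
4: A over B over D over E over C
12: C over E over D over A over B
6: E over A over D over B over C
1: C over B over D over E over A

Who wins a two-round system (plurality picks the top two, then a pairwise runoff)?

Round 1 first-place votes: A 4, B 3, C 13, D 10, E 11. C and E advance.
Runoff: C is ranked above E on 18 ballots, E above C on 23.

E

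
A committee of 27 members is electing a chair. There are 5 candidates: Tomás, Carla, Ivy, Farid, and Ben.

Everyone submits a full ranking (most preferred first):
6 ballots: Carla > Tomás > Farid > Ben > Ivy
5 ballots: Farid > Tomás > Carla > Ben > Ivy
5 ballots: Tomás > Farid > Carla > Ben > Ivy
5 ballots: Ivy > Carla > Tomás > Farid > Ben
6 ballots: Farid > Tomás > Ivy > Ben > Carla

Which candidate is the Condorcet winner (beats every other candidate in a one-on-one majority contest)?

Tomás

Tomás vs Carla: 16–11
Tomás vs Ivy: 22–5
Tomás vs Farid: 16–11
Tomás vs Ben: 27–0
Tomás beats every other candidate.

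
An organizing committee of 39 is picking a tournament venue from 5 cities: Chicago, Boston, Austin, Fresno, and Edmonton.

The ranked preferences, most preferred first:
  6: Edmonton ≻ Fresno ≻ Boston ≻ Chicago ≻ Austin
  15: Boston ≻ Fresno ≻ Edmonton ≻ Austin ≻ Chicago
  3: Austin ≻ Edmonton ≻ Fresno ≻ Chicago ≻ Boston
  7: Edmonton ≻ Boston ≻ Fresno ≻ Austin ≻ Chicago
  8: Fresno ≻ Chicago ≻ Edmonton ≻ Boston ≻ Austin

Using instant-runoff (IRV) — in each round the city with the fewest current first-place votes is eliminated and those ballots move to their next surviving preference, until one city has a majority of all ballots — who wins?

Edmonton

Round 1: Chicago 0, Boston 15, Austin 3, Fresno 8, Edmonton 13. Chicago eliminated.
Round 2: Boston 15, Austin 3, Fresno 8, Edmonton 13. Austin eliminated.
Round 3: Boston 15, Fresno 8, Edmonton 16. Fresno eliminated.
Round 4: Boston 15, Edmonton 24. Edmonton has a majority (≥20).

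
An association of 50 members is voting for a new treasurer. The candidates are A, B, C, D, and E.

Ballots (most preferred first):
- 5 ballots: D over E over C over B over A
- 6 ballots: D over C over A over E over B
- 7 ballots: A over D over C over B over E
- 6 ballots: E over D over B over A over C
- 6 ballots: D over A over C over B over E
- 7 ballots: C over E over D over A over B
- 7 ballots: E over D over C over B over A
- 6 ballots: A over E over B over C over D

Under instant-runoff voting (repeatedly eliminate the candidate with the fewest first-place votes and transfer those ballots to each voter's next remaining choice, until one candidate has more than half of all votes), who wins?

Round 1: A 13, B 0, C 7, D 17, E 13. B eliminated.
Round 2: A 13, C 7, D 17, E 13. C eliminated.
Round 3: A 13, D 17, E 20. A eliminated.
Round 4: D 24, E 26. E has a majority (≥26).

E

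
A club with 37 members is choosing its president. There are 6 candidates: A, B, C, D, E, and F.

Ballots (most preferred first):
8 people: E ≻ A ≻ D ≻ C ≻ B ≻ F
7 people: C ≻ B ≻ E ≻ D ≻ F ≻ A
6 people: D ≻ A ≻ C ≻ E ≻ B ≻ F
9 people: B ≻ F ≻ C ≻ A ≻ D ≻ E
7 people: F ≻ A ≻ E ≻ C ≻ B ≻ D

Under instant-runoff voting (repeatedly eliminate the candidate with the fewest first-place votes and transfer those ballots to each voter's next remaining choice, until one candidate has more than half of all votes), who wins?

Round 1: A 0, B 9, C 7, D 6, E 8, F 7. A eliminated.
Round 2: B 9, C 7, D 6, E 8, F 7. D eliminated.
Round 3: B 9, C 13, E 8, F 7. F eliminated.
Round 4: B 9, C 13, E 15. B eliminated.
Round 5: C 22, E 15. C has a majority (≥19).

C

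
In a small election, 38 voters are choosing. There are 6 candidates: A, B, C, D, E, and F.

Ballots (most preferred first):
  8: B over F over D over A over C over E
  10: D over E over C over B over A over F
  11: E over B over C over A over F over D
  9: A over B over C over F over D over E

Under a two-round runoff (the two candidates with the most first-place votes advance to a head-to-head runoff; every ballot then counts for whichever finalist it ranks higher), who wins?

D

Round 1 first-place votes: A 9, B 8, C 0, D 10, E 11, F 0. E and D advance.
Runoff: E is ranked above D on 11 ballots, D above E on 27.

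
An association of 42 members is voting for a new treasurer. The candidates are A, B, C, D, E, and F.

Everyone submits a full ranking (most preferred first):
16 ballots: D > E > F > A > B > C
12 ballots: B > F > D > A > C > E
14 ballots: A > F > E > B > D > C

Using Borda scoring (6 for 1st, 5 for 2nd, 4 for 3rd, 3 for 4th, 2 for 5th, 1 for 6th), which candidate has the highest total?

F

A: 16×3 + 12×3 + 14×6 = 168
B: 16×2 + 12×6 + 14×3 = 146
C: 16×1 + 12×2 + 14×1 = 54
D: 16×6 + 12×4 + 14×2 = 172
E: 16×5 + 12×1 + 14×4 = 148
F: 16×4 + 12×5 + 14×5 = 194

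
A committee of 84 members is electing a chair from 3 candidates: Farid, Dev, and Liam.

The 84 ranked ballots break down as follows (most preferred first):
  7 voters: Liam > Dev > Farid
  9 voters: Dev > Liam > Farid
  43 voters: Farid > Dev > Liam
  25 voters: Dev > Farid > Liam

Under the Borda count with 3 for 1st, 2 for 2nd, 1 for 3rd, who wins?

Farid: 7×1 + 9×1 + 43×3 + 25×2 = 195
Dev: 7×2 + 9×3 + 43×2 + 25×3 = 202
Liam: 7×3 + 9×2 + 43×1 + 25×1 = 107

Dev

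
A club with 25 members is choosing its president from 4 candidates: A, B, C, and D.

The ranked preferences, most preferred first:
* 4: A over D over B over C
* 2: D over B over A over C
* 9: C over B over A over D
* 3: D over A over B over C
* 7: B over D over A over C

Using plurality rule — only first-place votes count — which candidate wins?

First-place votes: A 4, B 7, C 9, D 5.

C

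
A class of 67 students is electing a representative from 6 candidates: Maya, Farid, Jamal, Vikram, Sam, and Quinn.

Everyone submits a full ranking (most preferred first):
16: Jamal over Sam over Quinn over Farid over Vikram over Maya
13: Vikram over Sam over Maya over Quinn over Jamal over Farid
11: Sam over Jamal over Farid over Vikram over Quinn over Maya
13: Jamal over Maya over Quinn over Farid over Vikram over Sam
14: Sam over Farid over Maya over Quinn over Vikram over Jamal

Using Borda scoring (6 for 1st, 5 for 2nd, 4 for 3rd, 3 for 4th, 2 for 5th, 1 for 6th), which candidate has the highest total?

Sam

Maya: 16×1 + 13×4 + 11×1 + 13×5 + 14×4 = 200
Farid: 16×3 + 13×1 + 11×4 + 13×3 + 14×5 = 214
Jamal: 16×6 + 13×2 + 11×5 + 13×6 + 14×1 = 269
Vikram: 16×2 + 13×6 + 11×3 + 13×2 + 14×2 = 197
Sam: 16×5 + 13×5 + 11×6 + 13×1 + 14×6 = 308
Quinn: 16×4 + 13×3 + 11×2 + 13×4 + 14×3 = 219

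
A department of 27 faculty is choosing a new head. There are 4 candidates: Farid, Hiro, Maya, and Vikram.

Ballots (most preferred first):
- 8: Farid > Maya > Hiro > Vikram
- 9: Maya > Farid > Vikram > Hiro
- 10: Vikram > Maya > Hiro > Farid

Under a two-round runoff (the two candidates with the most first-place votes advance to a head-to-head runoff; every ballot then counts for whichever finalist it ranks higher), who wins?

Round 1 first-place votes: Farid 8, Hiro 0, Maya 9, Vikram 10. Vikram and Maya advance.
Runoff: Vikram is ranked above Maya on 10 ballots, Maya above Vikram on 17.

Maya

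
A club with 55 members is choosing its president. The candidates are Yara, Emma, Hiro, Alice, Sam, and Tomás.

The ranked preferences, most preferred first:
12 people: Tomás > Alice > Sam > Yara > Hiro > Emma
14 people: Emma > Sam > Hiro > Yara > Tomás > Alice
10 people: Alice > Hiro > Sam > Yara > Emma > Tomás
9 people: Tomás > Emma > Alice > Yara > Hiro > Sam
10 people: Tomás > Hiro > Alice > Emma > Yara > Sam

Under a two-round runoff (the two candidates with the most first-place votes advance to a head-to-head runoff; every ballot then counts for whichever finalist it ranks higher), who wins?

Round 1 first-place votes: Yara 0, Emma 14, Hiro 0, Alice 10, Sam 0, Tomás 31. Tomás and Emma advance.
Runoff: Tomás is ranked above Emma on 31 ballots, Emma above Tomás on 24.

Tomás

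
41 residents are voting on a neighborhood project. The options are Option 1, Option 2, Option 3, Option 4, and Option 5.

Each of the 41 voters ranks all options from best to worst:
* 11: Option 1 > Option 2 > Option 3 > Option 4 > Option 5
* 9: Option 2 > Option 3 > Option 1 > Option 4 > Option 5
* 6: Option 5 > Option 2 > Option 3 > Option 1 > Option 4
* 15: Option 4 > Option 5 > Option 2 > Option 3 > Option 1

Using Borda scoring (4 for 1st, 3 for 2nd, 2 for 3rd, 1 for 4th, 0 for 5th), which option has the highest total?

Option 1: 11×4 + 9×2 + 6×1 + 15×0 = 68
Option 2: 11×3 + 9×4 + 6×3 + 15×2 = 117
Option 3: 11×2 + 9×3 + 6×2 + 15×1 = 76
Option 4: 11×1 + 9×1 + 6×0 + 15×4 = 80
Option 5: 11×0 + 9×0 + 6×4 + 15×3 = 69

Option 2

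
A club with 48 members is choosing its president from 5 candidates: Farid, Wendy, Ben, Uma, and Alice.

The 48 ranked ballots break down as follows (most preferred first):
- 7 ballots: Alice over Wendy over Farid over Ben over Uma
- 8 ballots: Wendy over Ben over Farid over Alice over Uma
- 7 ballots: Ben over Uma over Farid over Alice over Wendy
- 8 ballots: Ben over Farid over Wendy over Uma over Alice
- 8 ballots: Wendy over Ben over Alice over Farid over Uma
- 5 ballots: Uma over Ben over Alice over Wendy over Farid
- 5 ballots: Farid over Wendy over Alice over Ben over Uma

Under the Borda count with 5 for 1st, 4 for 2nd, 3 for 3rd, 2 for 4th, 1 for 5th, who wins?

Ben

Farid: 7×3 + 8×3 + 7×3 + 8×4 + 8×2 + 5×1 + 5×5 = 144
Wendy: 7×4 + 8×5 + 7×1 + 8×3 + 8×5 + 5×2 + 5×4 = 169
Ben: 7×2 + 8×4 + 7×5 + 8×5 + 8×4 + 5×4 + 5×2 = 183
Uma: 7×1 + 8×1 + 7×4 + 8×2 + 8×1 + 5×5 + 5×1 = 97
Alice: 7×5 + 8×2 + 7×2 + 8×1 + 8×3 + 5×3 + 5×3 = 127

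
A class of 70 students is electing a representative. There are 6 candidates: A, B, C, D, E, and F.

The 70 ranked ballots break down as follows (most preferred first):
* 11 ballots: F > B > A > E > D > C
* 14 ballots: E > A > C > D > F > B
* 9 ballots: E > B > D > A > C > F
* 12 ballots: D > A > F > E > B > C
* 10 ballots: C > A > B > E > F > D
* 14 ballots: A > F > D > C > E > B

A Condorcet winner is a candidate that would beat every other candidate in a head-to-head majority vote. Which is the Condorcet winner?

A

A vs B: 50–20
A vs C: 60–10
A vs D: 49–21
A vs E: 47–23
A vs F: 59–11
A beats every other candidate.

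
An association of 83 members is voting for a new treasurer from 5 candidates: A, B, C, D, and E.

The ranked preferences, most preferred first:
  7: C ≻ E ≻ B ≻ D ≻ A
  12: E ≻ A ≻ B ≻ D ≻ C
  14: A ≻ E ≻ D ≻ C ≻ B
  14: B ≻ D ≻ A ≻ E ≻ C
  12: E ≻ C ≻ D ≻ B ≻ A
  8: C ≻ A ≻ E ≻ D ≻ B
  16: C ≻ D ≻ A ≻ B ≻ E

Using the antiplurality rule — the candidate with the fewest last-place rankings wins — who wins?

D

Last-place votes: A 19, B 22, C 26, D 0, E 16.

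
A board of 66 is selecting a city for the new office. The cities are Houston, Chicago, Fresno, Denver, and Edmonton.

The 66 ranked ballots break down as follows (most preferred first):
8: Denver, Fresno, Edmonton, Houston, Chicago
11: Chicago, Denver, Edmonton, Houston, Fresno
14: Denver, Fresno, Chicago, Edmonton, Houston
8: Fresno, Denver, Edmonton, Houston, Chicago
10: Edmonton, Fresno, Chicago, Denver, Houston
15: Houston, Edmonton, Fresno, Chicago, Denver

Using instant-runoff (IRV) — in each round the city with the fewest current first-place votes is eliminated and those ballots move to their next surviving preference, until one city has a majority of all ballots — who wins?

Round 1: Houston 15, Chicago 11, Fresno 8, Denver 22, Edmonton 10. Fresno eliminated.
Round 2: Houston 15, Chicago 11, Denver 30, Edmonton 10. Edmonton eliminated.
Round 3: Houston 15, Chicago 21, Denver 30. Houston eliminated.
Round 4: Chicago 36, Denver 30. Chicago has a majority (≥34).

Chicago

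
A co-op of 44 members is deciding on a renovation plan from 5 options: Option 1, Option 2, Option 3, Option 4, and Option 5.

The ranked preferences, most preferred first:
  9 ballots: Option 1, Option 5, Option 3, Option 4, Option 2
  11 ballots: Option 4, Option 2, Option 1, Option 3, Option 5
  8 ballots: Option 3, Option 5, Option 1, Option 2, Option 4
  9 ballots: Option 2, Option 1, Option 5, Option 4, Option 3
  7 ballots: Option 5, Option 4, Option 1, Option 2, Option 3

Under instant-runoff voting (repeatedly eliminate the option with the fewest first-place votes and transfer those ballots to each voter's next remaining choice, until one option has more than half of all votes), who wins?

Option 1

Round 1: Option 1 9, Option 2 9, Option 3 8, Option 4 11, Option 5 7. Option 5 eliminated.
Round 2: Option 1 9, Option 2 9, Option 3 8, Option 4 18. Option 3 eliminated.
Round 3: Option 1 17, Option 2 9, Option 4 18. Option 2 eliminated.
Round 4: Option 1 26, Option 4 18. Option 1 has a majority (≥23).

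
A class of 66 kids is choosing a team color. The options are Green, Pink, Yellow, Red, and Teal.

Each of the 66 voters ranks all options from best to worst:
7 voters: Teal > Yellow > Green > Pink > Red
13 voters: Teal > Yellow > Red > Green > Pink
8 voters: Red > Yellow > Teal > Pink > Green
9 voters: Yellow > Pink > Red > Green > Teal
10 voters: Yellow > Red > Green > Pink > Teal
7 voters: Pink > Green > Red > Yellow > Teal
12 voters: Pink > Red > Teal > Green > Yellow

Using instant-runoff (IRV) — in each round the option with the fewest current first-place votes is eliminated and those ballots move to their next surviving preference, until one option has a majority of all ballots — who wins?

Round 1: Green 0, Pink 19, Yellow 19, Red 8, Teal 20. Green eliminated.
Round 2: Pink 19, Yellow 19, Red 8, Teal 20. Red eliminated.
Round 3: Pink 19, Yellow 27, Teal 20. Pink eliminated.
Round 4: Yellow 34, Teal 32. Yellow has a majority (≥34).

Yellow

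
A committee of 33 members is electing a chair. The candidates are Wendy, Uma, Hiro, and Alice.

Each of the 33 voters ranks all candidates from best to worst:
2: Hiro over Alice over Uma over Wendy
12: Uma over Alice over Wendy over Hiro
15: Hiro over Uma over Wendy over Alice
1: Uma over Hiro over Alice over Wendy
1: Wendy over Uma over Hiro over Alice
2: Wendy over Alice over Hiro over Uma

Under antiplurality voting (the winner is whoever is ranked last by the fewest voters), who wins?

Last-place votes: Wendy 3, Uma 2, Hiro 12, Alice 16.

Uma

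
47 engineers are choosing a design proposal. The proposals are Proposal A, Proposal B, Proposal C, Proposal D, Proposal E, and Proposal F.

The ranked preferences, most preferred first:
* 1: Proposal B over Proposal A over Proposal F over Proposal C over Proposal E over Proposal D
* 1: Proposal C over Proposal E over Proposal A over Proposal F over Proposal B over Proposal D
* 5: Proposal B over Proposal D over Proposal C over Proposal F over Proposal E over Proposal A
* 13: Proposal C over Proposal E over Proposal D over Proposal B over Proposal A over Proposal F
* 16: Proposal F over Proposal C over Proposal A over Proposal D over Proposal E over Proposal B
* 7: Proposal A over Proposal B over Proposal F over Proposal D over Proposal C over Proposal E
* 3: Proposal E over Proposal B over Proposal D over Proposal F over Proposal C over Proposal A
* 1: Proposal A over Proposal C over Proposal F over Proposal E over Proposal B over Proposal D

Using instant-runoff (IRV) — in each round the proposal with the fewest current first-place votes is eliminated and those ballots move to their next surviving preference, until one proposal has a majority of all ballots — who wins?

Round 1: Proposal A 8, Proposal B 6, Proposal C 14, Proposal D 0, Proposal E 3, Proposal F 16. Proposal D eliminated.
Round 2: Proposal A 8, Proposal B 6, Proposal C 14, Proposal E 3, Proposal F 16. Proposal E eliminated.
Round 3: Proposal A 8, Proposal B 9, Proposal C 14, Proposal F 16. Proposal A eliminated.
Round 4: Proposal B 16, Proposal C 15, Proposal F 16. Proposal C eliminated.
Round 5: Proposal B 29, Proposal F 18. Proposal B has a majority (≥24).

Proposal B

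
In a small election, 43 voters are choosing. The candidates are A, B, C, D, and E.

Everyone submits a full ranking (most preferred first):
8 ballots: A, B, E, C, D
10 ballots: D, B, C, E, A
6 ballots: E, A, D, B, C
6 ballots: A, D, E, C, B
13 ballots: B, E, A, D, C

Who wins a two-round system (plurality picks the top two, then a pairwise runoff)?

Round 1 first-place votes: A 14, B 13, C 0, D 10, E 6. A and B advance.
Runoff: A is ranked above B on 20 ballots, B above A on 23.

B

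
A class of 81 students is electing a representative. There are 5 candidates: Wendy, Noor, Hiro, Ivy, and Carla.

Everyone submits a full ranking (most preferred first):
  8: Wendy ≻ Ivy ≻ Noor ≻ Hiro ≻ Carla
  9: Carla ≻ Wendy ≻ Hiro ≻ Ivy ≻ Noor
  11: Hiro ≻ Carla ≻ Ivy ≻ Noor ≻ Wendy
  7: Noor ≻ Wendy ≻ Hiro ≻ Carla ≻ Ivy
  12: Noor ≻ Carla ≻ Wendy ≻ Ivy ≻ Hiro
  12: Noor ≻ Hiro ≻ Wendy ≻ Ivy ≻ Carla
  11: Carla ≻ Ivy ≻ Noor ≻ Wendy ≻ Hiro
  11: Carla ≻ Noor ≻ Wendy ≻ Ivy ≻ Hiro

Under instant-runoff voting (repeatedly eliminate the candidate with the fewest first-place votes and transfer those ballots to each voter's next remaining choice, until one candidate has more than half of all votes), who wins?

Carla

Round 1: Wendy 8, Noor 31, Hiro 11, Ivy 0, Carla 31. Ivy eliminated.
Round 2: Wendy 8, Noor 31, Hiro 11, Carla 31. Wendy eliminated.
Round 3: Noor 39, Hiro 11, Carla 31. Hiro eliminated.
Round 4: Noor 39, Carla 42. Carla has a majority (≥41).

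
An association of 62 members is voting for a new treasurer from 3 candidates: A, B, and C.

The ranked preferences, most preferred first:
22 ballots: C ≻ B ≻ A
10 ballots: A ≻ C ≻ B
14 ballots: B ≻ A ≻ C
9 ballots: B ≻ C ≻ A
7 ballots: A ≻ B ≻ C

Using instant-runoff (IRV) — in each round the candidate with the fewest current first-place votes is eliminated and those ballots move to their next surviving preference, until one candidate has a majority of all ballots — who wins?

Round 1: A 17, B 23, C 22. A eliminated.
Round 2: B 30, C 32. C has a majority (≥32).

C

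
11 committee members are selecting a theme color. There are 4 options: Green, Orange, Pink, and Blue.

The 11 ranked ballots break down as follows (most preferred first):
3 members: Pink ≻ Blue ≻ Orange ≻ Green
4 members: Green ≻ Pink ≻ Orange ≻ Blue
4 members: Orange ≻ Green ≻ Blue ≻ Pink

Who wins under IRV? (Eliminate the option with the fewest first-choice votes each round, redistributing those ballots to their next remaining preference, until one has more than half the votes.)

Orange

Round 1: Green 4, Orange 4, Pink 3, Blue 0. Blue eliminated.
Round 2: Green 4, Orange 4, Pink 3. Pink eliminated.
Round 3: Green 4, Orange 7. Orange has a majority (≥6).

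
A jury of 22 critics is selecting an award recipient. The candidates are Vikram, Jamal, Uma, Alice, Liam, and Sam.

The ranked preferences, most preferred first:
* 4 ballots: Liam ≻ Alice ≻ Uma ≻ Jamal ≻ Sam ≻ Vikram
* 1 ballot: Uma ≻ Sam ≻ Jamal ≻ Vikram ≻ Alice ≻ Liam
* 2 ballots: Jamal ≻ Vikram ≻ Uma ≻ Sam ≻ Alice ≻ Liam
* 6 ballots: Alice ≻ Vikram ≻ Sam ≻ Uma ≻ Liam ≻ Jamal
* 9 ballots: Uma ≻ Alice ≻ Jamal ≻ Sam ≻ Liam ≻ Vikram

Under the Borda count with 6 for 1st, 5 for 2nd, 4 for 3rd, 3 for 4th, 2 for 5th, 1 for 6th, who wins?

Alice

Vikram: 4×1 + 1×3 + 2×5 + 6×5 + 9×1 = 56
Jamal: 4×3 + 1×4 + 2×6 + 6×1 + 9×4 = 70
Uma: 4×4 + 1×6 + 2×4 + 6×3 + 9×6 = 102
Alice: 4×5 + 1×2 + 2×2 + 6×6 + 9×5 = 107
Liam: 4×6 + 1×1 + 2×1 + 6×2 + 9×2 = 57
Sam: 4×2 + 1×5 + 2×3 + 6×4 + 9×3 = 70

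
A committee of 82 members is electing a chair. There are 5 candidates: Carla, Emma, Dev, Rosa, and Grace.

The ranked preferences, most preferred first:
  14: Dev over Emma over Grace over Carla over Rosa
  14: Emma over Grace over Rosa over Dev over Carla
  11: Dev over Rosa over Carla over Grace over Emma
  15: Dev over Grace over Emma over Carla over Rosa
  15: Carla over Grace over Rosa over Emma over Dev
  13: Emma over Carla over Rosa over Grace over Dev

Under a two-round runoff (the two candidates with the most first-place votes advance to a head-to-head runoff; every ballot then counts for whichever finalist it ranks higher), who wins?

Emma

Round 1 first-place votes: Carla 15, Emma 27, Dev 40, Rosa 0, Grace 0. Dev and Emma advance.
Runoff: Dev is ranked above Emma on 40 ballots, Emma above Dev on 42.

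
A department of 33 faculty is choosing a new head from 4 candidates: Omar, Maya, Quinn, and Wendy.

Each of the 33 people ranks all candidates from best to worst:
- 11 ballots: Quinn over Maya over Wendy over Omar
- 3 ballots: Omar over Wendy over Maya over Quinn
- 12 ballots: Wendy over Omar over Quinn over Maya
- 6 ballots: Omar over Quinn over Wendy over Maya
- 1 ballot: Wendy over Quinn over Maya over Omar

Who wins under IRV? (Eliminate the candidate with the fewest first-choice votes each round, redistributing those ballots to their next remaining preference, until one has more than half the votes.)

Round 1: Omar 9, Maya 0, Quinn 11, Wendy 13. Maya eliminated.
Round 2: Omar 9, Quinn 11, Wendy 13. Omar eliminated.
Round 3: Quinn 17, Wendy 16. Quinn has a majority (≥17).

Quinn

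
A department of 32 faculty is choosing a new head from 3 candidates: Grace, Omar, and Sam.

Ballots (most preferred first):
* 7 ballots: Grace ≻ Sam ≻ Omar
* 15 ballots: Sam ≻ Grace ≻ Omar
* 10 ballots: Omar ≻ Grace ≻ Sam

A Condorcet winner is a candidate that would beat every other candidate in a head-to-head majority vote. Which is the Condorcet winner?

Grace

Grace vs Omar: 22–10
Grace vs Sam: 17–15
Grace beats every other candidate.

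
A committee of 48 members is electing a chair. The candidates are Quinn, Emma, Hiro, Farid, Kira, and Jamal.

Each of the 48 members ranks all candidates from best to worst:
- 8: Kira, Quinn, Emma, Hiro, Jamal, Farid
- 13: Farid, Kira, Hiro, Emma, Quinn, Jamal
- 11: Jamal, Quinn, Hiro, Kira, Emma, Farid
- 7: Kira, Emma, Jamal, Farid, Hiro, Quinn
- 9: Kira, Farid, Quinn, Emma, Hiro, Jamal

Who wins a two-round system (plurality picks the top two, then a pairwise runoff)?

Kira

Round 1 first-place votes: Quinn 0, Emma 0, Hiro 0, Farid 13, Kira 24, Jamal 11. Kira and Farid advance.
Runoff: Kira is ranked above Farid on 35 ballots, Farid above Kira on 13.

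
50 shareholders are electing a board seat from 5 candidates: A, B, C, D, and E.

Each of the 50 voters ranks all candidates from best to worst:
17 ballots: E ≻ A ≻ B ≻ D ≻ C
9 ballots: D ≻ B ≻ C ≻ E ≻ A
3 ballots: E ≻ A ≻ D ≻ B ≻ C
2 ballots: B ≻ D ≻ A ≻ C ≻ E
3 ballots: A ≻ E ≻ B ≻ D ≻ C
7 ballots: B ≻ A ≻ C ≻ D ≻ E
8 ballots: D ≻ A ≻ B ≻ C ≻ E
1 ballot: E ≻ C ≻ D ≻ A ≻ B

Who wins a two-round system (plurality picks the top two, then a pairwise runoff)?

Round 1 first-place votes: A 3, B 9, C 0, D 17, E 21. E and D advance.
Runoff: E is ranked above D on 24 ballots, D above E on 26.

D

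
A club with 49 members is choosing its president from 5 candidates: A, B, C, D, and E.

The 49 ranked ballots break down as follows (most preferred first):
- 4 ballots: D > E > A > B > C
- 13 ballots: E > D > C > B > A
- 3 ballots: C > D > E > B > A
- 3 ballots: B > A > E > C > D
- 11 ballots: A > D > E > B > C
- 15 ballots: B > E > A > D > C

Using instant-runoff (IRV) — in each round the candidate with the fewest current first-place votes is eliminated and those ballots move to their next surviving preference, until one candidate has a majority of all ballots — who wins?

E

Round 1: A 11, B 18, C 3, D 4, E 13. C eliminated.
Round 2: A 11, B 18, D 7, E 13. D eliminated.
Round 3: A 11, B 18, E 20. A eliminated.
Round 4: B 18, E 31. E has a majority (≥25).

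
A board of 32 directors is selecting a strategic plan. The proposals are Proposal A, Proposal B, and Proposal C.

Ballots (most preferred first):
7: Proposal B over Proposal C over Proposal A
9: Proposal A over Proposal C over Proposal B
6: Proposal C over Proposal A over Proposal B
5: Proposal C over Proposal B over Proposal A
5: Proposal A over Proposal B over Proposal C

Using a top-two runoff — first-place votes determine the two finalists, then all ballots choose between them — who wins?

Proposal C

Round 1 first-place votes: Proposal A 14, Proposal B 7, Proposal C 11. Proposal A and Proposal C advance.
Runoff: Proposal A is ranked above Proposal C on 14 ballots, Proposal C above Proposal A on 18.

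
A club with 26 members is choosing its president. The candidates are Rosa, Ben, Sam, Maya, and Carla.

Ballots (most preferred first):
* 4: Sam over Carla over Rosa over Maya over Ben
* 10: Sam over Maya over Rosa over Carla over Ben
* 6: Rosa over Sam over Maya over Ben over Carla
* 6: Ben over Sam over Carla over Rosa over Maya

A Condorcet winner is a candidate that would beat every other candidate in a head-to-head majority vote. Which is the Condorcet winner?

Sam vs Rosa: 20–6
Sam vs Ben: 20–6
Sam vs Maya: 26–0
Sam vs Carla: 26–0
Sam beats every other candidate.

Sam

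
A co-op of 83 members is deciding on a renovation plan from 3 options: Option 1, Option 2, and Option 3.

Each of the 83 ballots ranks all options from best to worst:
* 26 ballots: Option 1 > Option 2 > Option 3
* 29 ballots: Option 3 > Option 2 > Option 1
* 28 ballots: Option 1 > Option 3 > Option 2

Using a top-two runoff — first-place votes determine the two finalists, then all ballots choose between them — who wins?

Option 1

Round 1 first-place votes: Option 1 54, Option 2 0, Option 3 29. Option 1 and Option 3 advance.
Runoff: Option 1 is ranked above Option 3 on 54 ballots, Option 3 above Option 1 on 29.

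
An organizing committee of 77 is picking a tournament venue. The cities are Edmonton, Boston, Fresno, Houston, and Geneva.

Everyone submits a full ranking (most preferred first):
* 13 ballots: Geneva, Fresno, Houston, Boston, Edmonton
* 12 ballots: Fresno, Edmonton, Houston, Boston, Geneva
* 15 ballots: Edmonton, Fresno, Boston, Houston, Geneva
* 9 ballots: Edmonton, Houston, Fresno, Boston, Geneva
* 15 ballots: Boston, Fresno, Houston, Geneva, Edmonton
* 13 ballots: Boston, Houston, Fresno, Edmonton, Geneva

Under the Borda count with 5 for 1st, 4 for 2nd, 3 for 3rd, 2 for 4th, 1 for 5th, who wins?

Fresno

Edmonton: 13×1 + 12×4 + 15×5 + 9×5 + 15×1 + 13×2 = 222
Boston: 13×2 + 12×2 + 15×3 + 9×2 + 15×5 + 13×5 = 253
Fresno: 13×4 + 12×5 + 15×4 + 9×3 + 15×4 + 13×3 = 298
Houston: 13×3 + 12×3 + 15×2 + 9×4 + 15×3 + 13×4 = 238
Geneva: 13×5 + 12×1 + 15×1 + 9×1 + 15×2 + 13×1 = 144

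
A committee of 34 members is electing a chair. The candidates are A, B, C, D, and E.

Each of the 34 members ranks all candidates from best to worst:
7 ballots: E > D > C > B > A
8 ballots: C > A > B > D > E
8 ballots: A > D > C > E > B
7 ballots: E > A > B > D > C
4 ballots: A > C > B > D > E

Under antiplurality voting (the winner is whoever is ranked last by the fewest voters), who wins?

D

Last-place votes: A 7, B 8, C 7, D 0, E 12.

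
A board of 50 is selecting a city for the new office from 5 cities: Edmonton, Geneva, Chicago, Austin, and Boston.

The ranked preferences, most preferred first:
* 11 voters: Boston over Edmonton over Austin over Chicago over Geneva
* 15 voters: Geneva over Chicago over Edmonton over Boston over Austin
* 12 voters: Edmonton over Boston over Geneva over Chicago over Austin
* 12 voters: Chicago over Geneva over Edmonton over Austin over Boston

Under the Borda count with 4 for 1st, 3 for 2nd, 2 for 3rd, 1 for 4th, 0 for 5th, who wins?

Edmonton

Edmonton: 11×3 + 15×2 + 12×4 + 12×2 = 135
Geneva: 11×0 + 15×4 + 12×2 + 12×3 = 120
Chicago: 11×1 + 15×3 + 12×1 + 12×4 = 116
Austin: 11×2 + 15×0 + 12×0 + 12×1 = 34
Boston: 11×4 + 15×1 + 12×3 + 12×0 = 95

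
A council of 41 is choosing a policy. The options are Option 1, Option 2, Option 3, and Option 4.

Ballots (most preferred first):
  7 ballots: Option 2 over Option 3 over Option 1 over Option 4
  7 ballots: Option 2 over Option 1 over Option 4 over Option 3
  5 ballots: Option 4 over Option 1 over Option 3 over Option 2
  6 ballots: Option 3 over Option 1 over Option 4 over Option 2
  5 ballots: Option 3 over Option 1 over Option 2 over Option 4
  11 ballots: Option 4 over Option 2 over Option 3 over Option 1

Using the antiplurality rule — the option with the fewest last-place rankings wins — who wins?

Last-place votes: Option 1 11, Option 2 11, Option 3 7, Option 4 12.

Option 3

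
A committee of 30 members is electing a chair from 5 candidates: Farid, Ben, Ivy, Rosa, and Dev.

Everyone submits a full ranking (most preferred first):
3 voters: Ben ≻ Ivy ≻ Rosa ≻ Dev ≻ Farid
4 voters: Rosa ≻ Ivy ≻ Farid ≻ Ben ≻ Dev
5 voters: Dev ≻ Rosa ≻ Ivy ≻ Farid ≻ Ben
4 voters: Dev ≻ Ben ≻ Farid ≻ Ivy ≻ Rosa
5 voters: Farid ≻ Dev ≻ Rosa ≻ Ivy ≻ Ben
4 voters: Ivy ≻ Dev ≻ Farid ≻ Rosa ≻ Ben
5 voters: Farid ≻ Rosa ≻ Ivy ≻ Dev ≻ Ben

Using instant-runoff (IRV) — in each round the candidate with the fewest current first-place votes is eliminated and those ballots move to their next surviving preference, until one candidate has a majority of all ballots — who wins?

Ivy

Round 1: Farid 10, Ben 3, Ivy 4, Rosa 4, Dev 9. Ben eliminated.
Round 2: Farid 10, Ivy 7, Rosa 4, Dev 9. Rosa eliminated.
Round 3: Farid 10, Ivy 11, Dev 9. Dev eliminated.
Round 4: Farid 14, Ivy 16. Ivy has a majority (≥16).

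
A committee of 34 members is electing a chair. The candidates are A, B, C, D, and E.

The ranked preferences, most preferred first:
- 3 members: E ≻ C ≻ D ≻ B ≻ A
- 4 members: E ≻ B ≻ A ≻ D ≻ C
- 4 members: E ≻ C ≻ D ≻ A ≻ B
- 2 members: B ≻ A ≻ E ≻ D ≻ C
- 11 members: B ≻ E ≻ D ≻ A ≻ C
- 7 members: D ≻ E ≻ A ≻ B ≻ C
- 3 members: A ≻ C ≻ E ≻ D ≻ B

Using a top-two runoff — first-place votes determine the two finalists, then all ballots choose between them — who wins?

E

Round 1 first-place votes: A 3, B 13, C 0, D 7, E 11. B and E advance.
Runoff: B is ranked above E on 13 ballots, E above B on 21.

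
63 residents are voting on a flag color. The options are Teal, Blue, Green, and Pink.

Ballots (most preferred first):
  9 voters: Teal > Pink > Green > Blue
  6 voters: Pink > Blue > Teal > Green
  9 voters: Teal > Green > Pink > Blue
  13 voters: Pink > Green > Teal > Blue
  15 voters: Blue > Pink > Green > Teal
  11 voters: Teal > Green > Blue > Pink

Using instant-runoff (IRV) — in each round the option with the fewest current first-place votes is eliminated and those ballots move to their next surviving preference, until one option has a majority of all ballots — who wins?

Round 1: Teal 29, Blue 15, Green 0, Pink 19. Green eliminated.
Round 2: Teal 29, Blue 15, Pink 19. Blue eliminated.
Round 3: Teal 29, Pink 34. Pink has a majority (≥32).

Pink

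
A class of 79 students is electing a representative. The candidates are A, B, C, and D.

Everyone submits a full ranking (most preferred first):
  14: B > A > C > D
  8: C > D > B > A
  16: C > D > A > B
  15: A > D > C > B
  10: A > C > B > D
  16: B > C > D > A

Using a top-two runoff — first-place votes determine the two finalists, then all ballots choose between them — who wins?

A

Round 1 first-place votes: A 25, B 30, C 24, D 0. B and A advance.
Runoff: B is ranked above A on 38 ballots, A above B on 41.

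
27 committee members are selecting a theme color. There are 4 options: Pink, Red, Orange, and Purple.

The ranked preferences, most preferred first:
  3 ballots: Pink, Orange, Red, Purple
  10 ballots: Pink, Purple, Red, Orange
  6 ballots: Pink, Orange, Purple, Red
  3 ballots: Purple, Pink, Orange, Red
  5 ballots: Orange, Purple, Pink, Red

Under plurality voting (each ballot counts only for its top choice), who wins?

First-place votes: Pink 19, Red 0, Orange 5, Purple 3.

Pink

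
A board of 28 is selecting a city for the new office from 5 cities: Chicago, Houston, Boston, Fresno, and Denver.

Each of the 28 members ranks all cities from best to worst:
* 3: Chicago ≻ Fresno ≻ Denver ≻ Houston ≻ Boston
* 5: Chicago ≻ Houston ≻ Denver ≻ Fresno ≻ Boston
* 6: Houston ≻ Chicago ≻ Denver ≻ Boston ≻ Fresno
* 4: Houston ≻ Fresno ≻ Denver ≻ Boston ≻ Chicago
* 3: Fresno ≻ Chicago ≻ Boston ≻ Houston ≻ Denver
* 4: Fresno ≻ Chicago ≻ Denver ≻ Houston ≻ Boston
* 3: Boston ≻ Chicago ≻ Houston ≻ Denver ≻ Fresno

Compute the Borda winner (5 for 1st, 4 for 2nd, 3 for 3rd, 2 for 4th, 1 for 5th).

Chicago

Chicago: 3×5 + 5×5 + 6×4 + 4×1 + 3×4 + 4×4 + 3×4 = 108
Houston: 3×2 + 5×4 + 6×5 + 4×5 + 3×2 + 4×2 + 3×3 = 99
Boston: 3×1 + 5×1 + 6×2 + 4×2 + 3×3 + 4×1 + 3×5 = 56
Fresno: 3×4 + 5×2 + 6×1 + 4×4 + 3×5 + 4×5 + 3×1 = 82
Denver: 3×3 + 5×3 + 6×3 + 4×3 + 3×1 + 4×3 + 3×2 = 75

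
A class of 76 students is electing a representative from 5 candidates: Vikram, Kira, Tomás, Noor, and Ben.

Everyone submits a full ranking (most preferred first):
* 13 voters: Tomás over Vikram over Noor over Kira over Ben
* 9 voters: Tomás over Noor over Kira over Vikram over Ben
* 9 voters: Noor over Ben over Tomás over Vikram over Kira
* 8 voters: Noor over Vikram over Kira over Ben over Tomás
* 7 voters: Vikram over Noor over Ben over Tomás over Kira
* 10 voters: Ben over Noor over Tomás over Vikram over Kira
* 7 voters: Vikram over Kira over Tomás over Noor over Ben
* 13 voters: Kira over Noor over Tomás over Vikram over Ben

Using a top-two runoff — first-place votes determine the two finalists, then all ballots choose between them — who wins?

Noor

Round 1 first-place votes: Vikram 14, Kira 13, Tomás 22, Noor 17, Ben 10. Tomás and Noor advance.
Runoff: Tomás is ranked above Noor on 29 ballots, Noor above Tomás on 47.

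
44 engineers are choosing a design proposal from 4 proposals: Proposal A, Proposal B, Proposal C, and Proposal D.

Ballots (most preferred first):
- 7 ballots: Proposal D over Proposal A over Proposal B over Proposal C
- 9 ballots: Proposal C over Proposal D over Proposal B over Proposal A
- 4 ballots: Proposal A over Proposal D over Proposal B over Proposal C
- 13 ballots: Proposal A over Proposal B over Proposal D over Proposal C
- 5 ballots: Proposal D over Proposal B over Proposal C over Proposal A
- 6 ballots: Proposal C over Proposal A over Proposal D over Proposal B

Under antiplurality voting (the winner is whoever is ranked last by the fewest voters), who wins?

Last-place votes: Proposal A 14, Proposal B 6, Proposal C 24, Proposal D 0.

Proposal D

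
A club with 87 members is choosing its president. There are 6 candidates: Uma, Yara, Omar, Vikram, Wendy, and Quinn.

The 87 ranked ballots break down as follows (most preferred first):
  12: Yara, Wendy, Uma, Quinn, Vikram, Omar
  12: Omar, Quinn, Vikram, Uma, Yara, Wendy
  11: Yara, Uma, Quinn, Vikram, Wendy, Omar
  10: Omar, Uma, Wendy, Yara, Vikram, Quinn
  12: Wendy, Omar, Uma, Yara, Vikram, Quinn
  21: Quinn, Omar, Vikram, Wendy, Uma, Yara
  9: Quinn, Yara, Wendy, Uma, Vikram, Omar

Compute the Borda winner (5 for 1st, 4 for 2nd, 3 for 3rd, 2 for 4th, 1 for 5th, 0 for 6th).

Uma: 12×3 + 12×2 + 11×4 + 10×4 + 12×3 + 21×1 + 9×2 = 219
Yara: 12×5 + 12×1 + 11×5 + 10×2 + 12×2 + 21×0 + 9×4 = 207
Omar: 12×0 + 12×5 + 11×0 + 10×5 + 12×4 + 21×4 + 9×0 = 242
Vikram: 12×1 + 12×3 + 11×2 + 10×1 + 12×1 + 21×3 + 9×1 = 164
Wendy: 12×4 + 12×0 + 11×1 + 10×3 + 12×5 + 21×2 + 9×3 = 218
Quinn: 12×2 + 12×4 + 11×3 + 10×0 + 12×0 + 21×5 + 9×5 = 255

Quinn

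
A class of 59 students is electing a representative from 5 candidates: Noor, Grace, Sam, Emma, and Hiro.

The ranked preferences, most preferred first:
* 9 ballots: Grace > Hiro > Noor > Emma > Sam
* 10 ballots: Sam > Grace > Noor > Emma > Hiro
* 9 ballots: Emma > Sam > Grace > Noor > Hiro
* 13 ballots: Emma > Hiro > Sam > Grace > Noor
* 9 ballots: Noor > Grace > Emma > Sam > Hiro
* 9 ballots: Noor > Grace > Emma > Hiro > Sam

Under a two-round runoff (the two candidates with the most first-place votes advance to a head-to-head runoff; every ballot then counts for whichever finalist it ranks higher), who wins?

Round 1 first-place votes: Noor 18, Grace 9, Sam 10, Emma 22, Hiro 0. Emma and Noor advance.
Runoff: Emma is ranked above Noor on 22 ballots, Noor above Emma on 37.

Noor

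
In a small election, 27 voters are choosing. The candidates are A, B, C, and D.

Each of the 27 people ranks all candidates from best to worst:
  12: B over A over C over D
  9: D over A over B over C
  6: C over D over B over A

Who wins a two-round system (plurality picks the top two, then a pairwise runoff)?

Round 1 first-place votes: A 0, B 12, C 6, D 9. B and D advance.
Runoff: B is ranked above D on 12 ballots, D above B on 15.

D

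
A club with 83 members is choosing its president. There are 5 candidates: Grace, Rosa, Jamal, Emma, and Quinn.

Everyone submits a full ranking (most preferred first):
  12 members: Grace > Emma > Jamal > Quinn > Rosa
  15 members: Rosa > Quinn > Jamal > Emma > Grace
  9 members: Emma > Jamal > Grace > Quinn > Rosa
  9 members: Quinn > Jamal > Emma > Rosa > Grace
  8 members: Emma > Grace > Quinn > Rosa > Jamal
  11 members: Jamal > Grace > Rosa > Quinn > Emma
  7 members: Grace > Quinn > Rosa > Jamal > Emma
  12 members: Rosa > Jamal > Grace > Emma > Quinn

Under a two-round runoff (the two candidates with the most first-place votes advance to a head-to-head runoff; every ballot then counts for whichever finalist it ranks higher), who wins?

Grace

Round 1 first-place votes: Grace 19, Rosa 27, Jamal 11, Emma 17, Quinn 9. Rosa and Grace advance.
Runoff: Rosa is ranked above Grace on 36 ballots, Grace above Rosa on 47.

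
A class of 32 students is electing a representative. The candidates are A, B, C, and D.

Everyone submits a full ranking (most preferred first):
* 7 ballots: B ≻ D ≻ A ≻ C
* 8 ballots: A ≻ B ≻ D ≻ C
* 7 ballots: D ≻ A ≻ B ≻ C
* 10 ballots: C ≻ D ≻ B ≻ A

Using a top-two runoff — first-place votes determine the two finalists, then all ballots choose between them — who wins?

Round 1 first-place votes: A 8, B 7, C 10, D 7. C and A advance.
Runoff: C is ranked above A on 10 ballots, A above C on 22.

A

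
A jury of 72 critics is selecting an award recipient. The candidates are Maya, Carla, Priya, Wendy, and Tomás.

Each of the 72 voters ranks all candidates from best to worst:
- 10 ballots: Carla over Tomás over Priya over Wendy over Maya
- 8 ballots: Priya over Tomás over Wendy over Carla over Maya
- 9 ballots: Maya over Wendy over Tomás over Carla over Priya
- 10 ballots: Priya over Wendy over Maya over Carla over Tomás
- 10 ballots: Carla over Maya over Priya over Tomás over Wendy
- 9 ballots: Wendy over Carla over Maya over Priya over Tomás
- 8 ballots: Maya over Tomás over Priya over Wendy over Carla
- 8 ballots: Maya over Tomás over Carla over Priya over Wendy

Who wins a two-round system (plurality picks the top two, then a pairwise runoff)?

Carla

Round 1 first-place votes: Maya 25, Carla 20, Priya 18, Wendy 9, Tomás 0. Maya and Carla advance.
Runoff: Maya is ranked above Carla on 35 ballots, Carla above Maya on 37.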